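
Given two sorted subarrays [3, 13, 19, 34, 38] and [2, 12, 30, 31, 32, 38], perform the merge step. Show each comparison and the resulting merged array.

Merging process:

Compare 3 vs 2: take 2 from right. Merged: [2]
Compare 3 vs 12: take 3 from left. Merged: [2, 3]
Compare 13 vs 12: take 12 from right. Merged: [2, 3, 12]
Compare 13 vs 30: take 13 from left. Merged: [2, 3, 12, 13]
Compare 19 vs 30: take 19 from left. Merged: [2, 3, 12, 13, 19]
Compare 34 vs 30: take 30 from right. Merged: [2, 3, 12, 13, 19, 30]
Compare 34 vs 31: take 31 from right. Merged: [2, 3, 12, 13, 19, 30, 31]
Compare 34 vs 32: take 32 from right. Merged: [2, 3, 12, 13, 19, 30, 31, 32]
Compare 34 vs 38: take 34 from left. Merged: [2, 3, 12, 13, 19, 30, 31, 32, 34]
Compare 38 vs 38: take 38 from left. Merged: [2, 3, 12, 13, 19, 30, 31, 32, 34, 38]
Append remaining from right: [38]. Merged: [2, 3, 12, 13, 19, 30, 31, 32, 34, 38, 38]

Final merged array: [2, 3, 12, 13, 19, 30, 31, 32, 34, 38, 38]
Total comparisons: 10

The merged array is [2, 3, 12, 13, 19, 30, 31, 32, 34, 38, 38], requiring 10 comparisons. The merge step runs in O(n) time where n is the total number of elements.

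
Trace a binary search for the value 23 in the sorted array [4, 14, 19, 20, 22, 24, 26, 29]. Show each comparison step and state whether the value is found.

Binary search for 23 in [4, 14, 19, 20, 22, 24, 26, 29]:

lo=0, hi=7, mid=3, arr[mid]=20 -> 20 < 23, search right half
lo=4, hi=7, mid=5, arr[mid]=24 -> 24 > 23, search left half
lo=4, hi=4, mid=4, arr[mid]=22 -> 22 < 23, search right half
lo=5 > hi=4, target 23 not found

Binary search determines that 23 is not in the array after 3 comparisons. The search space was exhausted without finding the target.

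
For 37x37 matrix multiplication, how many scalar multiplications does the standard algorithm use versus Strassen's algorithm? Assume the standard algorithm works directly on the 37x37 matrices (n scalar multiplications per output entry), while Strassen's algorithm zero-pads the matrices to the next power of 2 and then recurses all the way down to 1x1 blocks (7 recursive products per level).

Matrix multiplication for 37x37 matrices:

Strassen's algorithm requires power-of-2 dimensions. Pad 37x37 to 64x64 (next power of 2).

Standard algorithm: 37^3 = 50653 multiplications
Strassen's algorithm: 7^(log2(64)) = 7^6 = 117649 multiplications
Difference: 50653 - 117649 = -66996 (Strassen uses MORE here due to padding overhead — for small or just-over-power-of-2 n, padding can outweigh the per-level savings)

Standard: 50653 multiplications (37^3). Strassen: 117649 multiplications (7^6, after padding to 64x64). Strassen reduces 8 recursive multiplications to 7 at each level.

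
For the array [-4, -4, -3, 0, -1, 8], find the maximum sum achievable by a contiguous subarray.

Using Kadane's algorithm on [-4, -4, -3, 0, -1, 8]:

Scanning through the array:
Position 1 (value -4): max_ending_here = -4, max_so_far = -4
Position 2 (value -3): max_ending_here = -3, max_so_far = -3
Position 3 (value 0): max_ending_here = 0, max_so_far = 0
Position 4 (value -1): max_ending_here = -1, max_so_far = 0
Position 5 (value 8): max_ending_here = 8, max_so_far = 8

Maximum subarray: [8]
Maximum sum: 8

The maximum subarray is [8] with sum 8. This subarray runs from index 5 to index 5.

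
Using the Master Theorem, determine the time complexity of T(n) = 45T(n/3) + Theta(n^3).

Master Theorem for T(n) = 45T(n/3) + O(n^3):

a = 45, b = 3, c = 3
log_b(a) = log_3(45) = 3.4650

Case 1: c = 3 < log_3(45) = 3.4650
T(n) = O(n^(log_3 45))

For T(n) = 45T(n/3) + O(n^3): log_3(45) = 3.4650. This is Case 1 of the Master Theorem (c < log_b(a), work dominated by leaves), giving O(n^(log_3 45)).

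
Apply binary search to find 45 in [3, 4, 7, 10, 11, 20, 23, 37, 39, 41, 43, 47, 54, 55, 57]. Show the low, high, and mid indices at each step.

Binary search for 45 in [3, 4, 7, 10, 11, 20, 23, 37, 39, 41, 43, 47, 54, 55, 57]:

lo=0, hi=14, mid=7, arr[mid]=37 -> 37 < 45, search right half
lo=8, hi=14, mid=11, arr[mid]=47 -> 47 > 45, search left half
lo=8, hi=10, mid=9, arr[mid]=41 -> 41 < 45, search right half
lo=10, hi=10, mid=10, arr[mid]=43 -> 43 < 45, search right half
lo=11 > hi=10, target 45 not found

Binary search determines that 45 is not in the array after 4 comparisons. The search space was exhausted without finding the target.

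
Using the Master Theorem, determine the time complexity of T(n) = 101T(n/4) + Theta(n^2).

Master Theorem for T(n) = 101T(n/4) + O(n^2):

a = 101, b = 4, c = 2
log_b(a) = log_4(101) = 3.3291

Case 1: c = 2 < log_4(101) = 3.3291
T(n) = O(n^(log_4 101))

For T(n) = 101T(n/4) + O(n^2): log_4(101) = 3.3291. This is Case 1 of the Master Theorem (c < log_b(a), work dominated by leaves), giving O(n^(log_4 101)).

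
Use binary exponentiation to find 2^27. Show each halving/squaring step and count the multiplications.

Computing 2^27 by squaring (build up from 2^1; each line after the first costs one multiplication):

2^1 = 2
2^2 = (2^1)^2 = 2^2 = 4
2^3 = 2 * 2^2 = 2 * 4 = 8
2^6 = (2^3)^2 = 8^2 = 64
2^12 = (2^6)^2 = 64^2 = 4096
2^13 = 2 * 2^12 = 2 * 4096 = 8192
2^26 = (2^13)^2 = 8192^2 = 67108864
2^27 = 2 * 2^26 = 2 * 67108864 = 134217728

Result: 134217728
Multiplications needed: 7 (7 lines after 2^1)

2^27 = 134217728. Using exponentiation by squaring, this requires 7 multiplications. The key idea: if the exponent is even, square the half-power; if odd, multiply by the base once.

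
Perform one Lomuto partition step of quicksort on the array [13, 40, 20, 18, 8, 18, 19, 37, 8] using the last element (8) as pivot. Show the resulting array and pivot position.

Lomuto partition with pivot = 8:

Initial array: [13, 40, 20, 18, 8, 18, 19, 37, 8]

arr[0]=13 > 8: no swap
arr[1]=40 > 8: no swap
arr[2]=20 > 8: no swap
arr[3]=18 > 8: no swap
arr[4]=8 <= 8: swap with position 0, array becomes [8, 40, 20, 18, 13, 18, 19, 37, 8]
arr[5]=18 > 8: no swap
arr[6]=19 > 8: no swap
arr[7]=37 > 8: no swap

Place pivot at position 1: [8, 8, 20, 18, 13, 18, 19, 37, 40]
Pivot position: 1

After partitioning with pivot 8, the array becomes [8, 8, 20, 18, 13, 18, 19, 37, 40]. The pivot is placed at index 1. All elements to the left of the pivot are <= 8, and all elements to the right are > 8.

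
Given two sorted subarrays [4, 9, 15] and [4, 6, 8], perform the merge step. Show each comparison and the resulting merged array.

Merging process:

Compare 4 vs 4: take 4 from left. Merged: [4]
Compare 9 vs 4: take 4 from right. Merged: [4, 4]
Compare 9 vs 6: take 6 from right. Merged: [4, 4, 6]
Compare 9 vs 8: take 8 from right. Merged: [4, 4, 6, 8]
Append remaining from left: [9, 15]. Merged: [4, 4, 6, 8, 9, 15]

Final merged array: [4, 4, 6, 8, 9, 15]
Total comparisons: 4

The merged array is [4, 4, 6, 8, 9, 15], requiring 4 comparisons. The merge step runs in O(n) time where n is the total number of elements.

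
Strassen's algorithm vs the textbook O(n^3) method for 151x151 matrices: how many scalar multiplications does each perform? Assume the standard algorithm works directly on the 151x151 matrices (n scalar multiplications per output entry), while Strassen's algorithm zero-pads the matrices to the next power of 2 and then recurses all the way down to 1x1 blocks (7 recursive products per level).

Matrix multiplication for 151x151 matrices:

Strassen's algorithm requires power-of-2 dimensions. Pad 151x151 to 256x256 (next power of 2).

Standard algorithm: 151^3 = 3442951 multiplications
Strassen's algorithm: 7^(log2(256)) = 7^8 = 5764801 multiplications
Difference: 3442951 - 5764801 = -2321850 (Strassen uses MORE here due to padding overhead — for small or just-over-power-of-2 n, padding can outweigh the per-level savings)

Standard: 3442951 multiplications (151^3). Strassen: 5764801 multiplications (7^8, after padding to 256x256). Strassen reduces 8 recursive multiplications to 7 at each level.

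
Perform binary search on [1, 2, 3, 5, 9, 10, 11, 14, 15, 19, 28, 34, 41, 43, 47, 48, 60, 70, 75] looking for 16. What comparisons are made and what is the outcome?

Binary search for 16 in [1, 2, 3, 5, 9, 10, 11, 14, 15, 19, 28, 34, 41, 43, 47, 48, 60, 70, 75]:

lo=0, hi=18, mid=9, arr[mid]=19 -> 19 > 16, search left half
lo=0, hi=8, mid=4, arr[mid]=9 -> 9 < 16, search right half
lo=5, hi=8, mid=6, arr[mid]=11 -> 11 < 16, search right half
lo=7, hi=8, mid=7, arr[mid]=14 -> 14 < 16, search right half
lo=8, hi=8, mid=8, arr[mid]=15 -> 15 < 16, search right half
lo=9 > hi=8, target 16 not found

Binary search determines that 16 is not in the array after 5 comparisons. The search space was exhausted without finding the target.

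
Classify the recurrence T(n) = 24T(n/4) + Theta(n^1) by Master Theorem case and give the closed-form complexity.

Master Theorem for T(n) = 24T(n/4) + O(n^1):

a = 24, b = 4, c = 1
log_b(a) = log_4(24) = 2.2925

Case 1: c = 1 < log_4(24) = 2.2925
T(n) = O(n^(log_4 24))

For T(n) = 24T(n/4) + O(n^1): log_4(24) = 2.2925. This is Case 1 of the Master Theorem (c < log_b(a), work dominated by leaves), giving O(n^(log_4 24)).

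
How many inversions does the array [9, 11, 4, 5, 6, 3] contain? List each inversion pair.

Finding inversions in [9, 11, 4, 5, 6, 3]:

(0, 2): arr[0]=9 > arr[2]=4
(0, 3): arr[0]=9 > arr[3]=5
(0, 4): arr[0]=9 > arr[4]=6
(0, 5): arr[0]=9 > arr[5]=3
(1, 2): arr[1]=11 > arr[2]=4
(1, 3): arr[1]=11 > arr[3]=5
(1, 4): arr[1]=11 > arr[4]=6
(1, 5): arr[1]=11 > arr[5]=3
(2, 5): arr[2]=4 > arr[5]=3
(3, 5): arr[3]=5 > arr[5]=3
(4, 5): arr[4]=6 > arr[5]=3

Total inversions: 11

The array has 11 inversion(s): (0,2), (0,3), (0,4), (0,5), (1,2), (1,3), (1,4), (1,5), (2,5), (3,5), (4,5). Each pair (i,j) satisfies i < j and arr[i] > arr[j].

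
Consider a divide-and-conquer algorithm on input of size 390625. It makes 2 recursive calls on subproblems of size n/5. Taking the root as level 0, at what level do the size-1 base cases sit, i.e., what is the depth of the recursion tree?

For divide and conquer with division factor 5:

Problem sizes at each level:
Level 0: 390625
Level 1: 78125
Level 2: 15625
Level 3: 3125
Level 4: 625
Level 5: 125
Level 6: 25
Level 7: 5
Level 8: 1

The root is level 0 and the size-1 base case is level 8 (the tree spans levels 0 through 8, i.e. 9 levels counting the root), so the depth is the number of divisions: log_5(390625) = 8

The recursion tree depth is log_5(390625) = 8. At each level, the problem size is divided by 5, so it takes 8 divisions to reduce to a base case of size 1. The algorithm makes 2 recursive calls at each level.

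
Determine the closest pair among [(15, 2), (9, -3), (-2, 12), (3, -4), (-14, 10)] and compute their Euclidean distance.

Computing all pairwise distances among 5 points:

d((15, 2), (9, -3)) = 7.8102
d((15, 2), (-2, 12)) = 19.7231
d((15, 2), (3, -4)) = 13.4164
d((15, 2), (-14, 10)) = 30.0832
d((9, -3), (-2, 12)) = 18.6011
d((9, -3), (3, -4)) = 6.0828 <-- minimum
d((9, -3), (-14, 10)) = 26.4197
d((-2, 12), (3, -4)) = 16.7631
d((-2, 12), (-14, 10)) = 12.1655
d((3, -4), (-14, 10)) = 22.0227

Closest pair: (9, -3) and (3, -4) with distance 6.0828

The closest pair is (9, -3) and (3, -4) with Euclidean distance 6.0828. For 5 points, brute-force pairwise comparison is shown above. For large n, the divide-and-conquer algorithm (sort by x, recurse on halves, check the dividing strip) achieves O(n log n).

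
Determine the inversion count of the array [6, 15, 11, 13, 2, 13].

Finding inversions in [6, 15, 11, 13, 2, 13]:

(0, 4): arr[0]=6 > arr[4]=2
(1, 2): arr[1]=15 > arr[2]=11
(1, 3): arr[1]=15 > arr[3]=13
(1, 4): arr[1]=15 > arr[4]=2
(1, 5): arr[1]=15 > arr[5]=13
(2, 4): arr[2]=11 > arr[4]=2
(3, 4): arr[3]=13 > arr[4]=2

Total inversions: 7

The array has 7 inversion(s): (0,4), (1,2), (1,3), (1,4), (1,5), (2,4), (3,4). Each pair (i,j) satisfies i < j and arr[i] > arr[j].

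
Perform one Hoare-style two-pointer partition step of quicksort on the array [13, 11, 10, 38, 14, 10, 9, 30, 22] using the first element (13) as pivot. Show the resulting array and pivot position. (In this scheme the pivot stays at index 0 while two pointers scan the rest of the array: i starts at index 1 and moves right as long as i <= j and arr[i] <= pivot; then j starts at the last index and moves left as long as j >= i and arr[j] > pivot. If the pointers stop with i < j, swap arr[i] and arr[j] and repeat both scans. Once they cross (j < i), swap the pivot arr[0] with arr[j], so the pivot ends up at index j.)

Hoare-style two-pointer partition with pivot = 13:

Initial array: [13, 11, 10, 38, 14, 10, 9, 30, 22]

Pointers start at i = 1, j = 8.
i stops at index 3 (arr[3]=38 > 13), j stops at index 6 (arr[6]=9 <= 13): swap arr[3] and arr[6], array becomes [13, 11, 10, 9, 14, 10, 38, 30, 22]
i stops at index 4 (arr[4]=14 > 13), j stops at index 5 (arr[5]=10 <= 13): swap arr[4] and arr[5], array becomes [13, 11, 10, 9, 10, 14, 38, 30, 22]
i ends at 5, j ends at 4: the pointers have crossed (j < i), so scanning stops.

Swap pivot arr[0] with arr[4] to place pivot at position 4: [10, 11, 10, 9, 13, 14, 38, 30, 22]
Pivot position: 4

After partitioning with pivot 13, the array becomes [10, 11, 10, 9, 13, 14, 38, 30, 22]. The pivot is placed at index 4. All elements to the left of the pivot are <= 13, and all elements to the right are > 13.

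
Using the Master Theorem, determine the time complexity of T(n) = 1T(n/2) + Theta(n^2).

Master Theorem for T(n) = 1T(n/2) + O(n^2):

a = 1, b = 2, c = 2
log_b(a) = log_2(1) = 0.0000

Case 3: c = 2 > log_2(1) = 0.0000
T(n) = O(n^2) = O(n^2)

For T(n) = 1T(n/2) + O(n^2): log_2(1) = 0.0000. This is Case 3 of the Master Theorem (c > log_b(a), work dominated by root), giving O(n^2).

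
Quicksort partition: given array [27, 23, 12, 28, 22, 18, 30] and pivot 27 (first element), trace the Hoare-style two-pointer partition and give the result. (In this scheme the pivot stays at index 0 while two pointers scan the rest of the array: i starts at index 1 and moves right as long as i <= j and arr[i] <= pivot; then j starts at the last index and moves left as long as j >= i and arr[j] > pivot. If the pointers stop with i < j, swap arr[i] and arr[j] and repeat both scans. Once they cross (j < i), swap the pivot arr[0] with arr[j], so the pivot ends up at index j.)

Hoare-style two-pointer partition with pivot = 27:

Initial array: [27, 23, 12, 28, 22, 18, 30]

Pointers start at i = 1, j = 6.
i stops at index 3 (arr[3]=28 > 27), j stops at index 5 (arr[5]=18 <= 27): swap arr[3] and arr[5], array becomes [27, 23, 12, 18, 22, 28, 30]
i ends at 5, j ends at 4: the pointers have crossed (j < i), so scanning stops.

Swap pivot arr[0] with arr[4] to place pivot at position 4: [22, 23, 12, 18, 27, 28, 30]
Pivot position: 4

After partitioning with pivot 27, the array becomes [22, 23, 12, 18, 27, 28, 30]. The pivot is placed at index 4. All elements to the left of the pivot are <= 27, and all elements to the right are > 27.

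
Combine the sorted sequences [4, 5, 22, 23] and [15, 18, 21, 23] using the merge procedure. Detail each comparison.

Merging process:

Compare 4 vs 15: take 4 from left. Merged: [4]
Compare 5 vs 15: take 5 from left. Merged: [4, 5]
Compare 22 vs 15: take 15 from right. Merged: [4, 5, 15]
Compare 22 vs 18: take 18 from right. Merged: [4, 5, 15, 18]
Compare 22 vs 21: take 21 from right. Merged: [4, 5, 15, 18, 21]
Compare 22 vs 23: take 22 from left. Merged: [4, 5, 15, 18, 21, 22]
Compare 23 vs 23: take 23 from left. Merged: [4, 5, 15, 18, 21, 22, 23]
Append remaining from right: [23]. Merged: [4, 5, 15, 18, 21, 22, 23, 23]

Final merged array: [4, 5, 15, 18, 21, 22, 23, 23]
Total comparisons: 7

The merged array is [4, 5, 15, 18, 21, 22, 23, 23], requiring 7 comparisons. The merge step runs in O(n) time where n is the total number of elements.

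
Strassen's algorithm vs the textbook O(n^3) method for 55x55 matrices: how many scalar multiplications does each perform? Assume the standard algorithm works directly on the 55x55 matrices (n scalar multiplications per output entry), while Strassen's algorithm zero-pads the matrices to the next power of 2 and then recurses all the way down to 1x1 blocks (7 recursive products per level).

Matrix multiplication for 55x55 matrices:

Strassen's algorithm requires power-of-2 dimensions. Pad 55x55 to 64x64 (next power of 2).

Standard algorithm: 55^3 = 166375 multiplications
Strassen's algorithm: 7^(log2(64)) = 7^6 = 117649 multiplications
Savings: 166375 - 117649 = 48726 multiplications

Standard: 166375 multiplications (55^3). Strassen: 117649 multiplications (7^6, after padding to 64x64). Strassen reduces 8 recursive multiplications to 7 at each level.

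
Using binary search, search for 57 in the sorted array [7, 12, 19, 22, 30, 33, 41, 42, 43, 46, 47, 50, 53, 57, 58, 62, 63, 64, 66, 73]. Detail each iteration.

Binary search for 57 in [7, 12, 19, 22, 30, 33, 41, 42, 43, 46, 47, 50, 53, 57, 58, 62, 63, 64, 66, 73]:

lo=0, hi=19, mid=9, arr[mid]=46 -> 46 < 57, search right half
lo=10, hi=19, mid=14, arr[mid]=58 -> 58 > 57, search left half
lo=10, hi=13, mid=11, arr[mid]=50 -> 50 < 57, search right half
lo=12, hi=13, mid=12, arr[mid]=53 -> 53 < 57, search right half
lo=13, hi=13, mid=13, arr[mid]=57 -> Found target at index 13!

Binary search finds 57 at index 13 after 5 comparisons. The search repeatedly halves the search space by comparing with the middle element.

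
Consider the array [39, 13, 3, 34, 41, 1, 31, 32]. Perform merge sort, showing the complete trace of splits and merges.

Merge sort trace:

Split: [39, 13, 3, 34, 41, 1, 31, 32] -> [39, 13, 3, 34] and [41, 1, 31, 32]
  Split: [39, 13, 3, 34] -> [39, 13] and [3, 34]
    Split: [39, 13] -> [39] and [13]
    Merge: [39] + [13] -> [13, 39]
    Split: [3, 34] -> [3] and [34]
    Merge: [3] + [34] -> [3, 34]
  Merge: [13, 39] + [3, 34] -> [3, 13, 34, 39]
  Split: [41, 1, 31, 32] -> [41, 1] and [31, 32]
    Split: [41, 1] -> [41] and [1]
    Merge: [41] + [1] -> [1, 41]
    Split: [31, 32] -> [31] and [32]
    Merge: [31] + [32] -> [31, 32]
  Merge: [1, 41] + [31, 32] -> [1, 31, 32, 41]
Merge: [3, 13, 34, 39] + [1, 31, 32, 41] -> [1, 3, 13, 31, 32, 34, 39, 41]

Final sorted array: [1, 3, 13, 31, 32, 34, 39, 41]

The merge sort proceeds by recursively splitting the array and merging sorted halves.
After all merges, the sorted array is [1, 3, 13, 31, 32, 34, 39, 41].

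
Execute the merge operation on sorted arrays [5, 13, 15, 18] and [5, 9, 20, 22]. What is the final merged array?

Merging process:

Compare 5 vs 5: take 5 from left. Merged: [5]
Compare 13 vs 5: take 5 from right. Merged: [5, 5]
Compare 13 vs 9: take 9 from right. Merged: [5, 5, 9]
Compare 13 vs 20: take 13 from left. Merged: [5, 5, 9, 13]
Compare 15 vs 20: take 15 from left. Merged: [5, 5, 9, 13, 15]
Compare 18 vs 20: take 18 from left. Merged: [5, 5, 9, 13, 15, 18]
Append remaining from right: [20, 22]. Merged: [5, 5, 9, 13, 15, 18, 20, 22]

Final merged array: [5, 5, 9, 13, 15, 18, 20, 22]
Total comparisons: 6

The merged array is [5, 5, 9, 13, 15, 18, 20, 22], requiring 6 comparisons. The merge step runs in O(n) time where n is the total number of elements.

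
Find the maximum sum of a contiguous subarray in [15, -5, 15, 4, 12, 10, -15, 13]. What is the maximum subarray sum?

Using Kadane's algorithm on [15, -5, 15, 4, 12, 10, -15, 13]:

Scanning through the array:
Position 1 (value -5): max_ending_here = 10, max_so_far = 15
Position 2 (value 15): max_ending_here = 25, max_so_far = 25
Position 3 (value 4): max_ending_here = 29, max_so_far = 29
Position 4 (value 12): max_ending_here = 41, max_so_far = 41
Position 5 (value 10): max_ending_here = 51, max_so_far = 51
Position 6 (value -15): max_ending_here = 36, max_so_far = 51
Position 7 (value 13): max_ending_here = 49, max_so_far = 51

Maximum subarray: [15, -5, 15, 4, 12, 10]
Maximum sum: 51

The maximum subarray is [15, -5, 15, 4, 12, 10] with sum 51. This subarray runs from index 0 to index 5.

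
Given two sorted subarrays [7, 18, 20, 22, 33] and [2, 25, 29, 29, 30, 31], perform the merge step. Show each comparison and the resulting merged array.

Merging process:

Compare 7 vs 2: take 2 from right. Merged: [2]
Compare 7 vs 25: take 7 from left. Merged: [2, 7]
Compare 18 vs 25: take 18 from left. Merged: [2, 7, 18]
Compare 20 vs 25: take 20 from left. Merged: [2, 7, 18, 20]
Compare 22 vs 25: take 22 from left. Merged: [2, 7, 18, 20, 22]
Compare 33 vs 25: take 25 from right. Merged: [2, 7, 18, 20, 22, 25]
Compare 33 vs 29: take 29 from right. Merged: [2, 7, 18, 20, 22, 25, 29]
Compare 33 vs 29: take 29 from right. Merged: [2, 7, 18, 20, 22, 25, 29, 29]
Compare 33 vs 30: take 30 from right. Merged: [2, 7, 18, 20, 22, 25, 29, 29, 30]
Compare 33 vs 31: take 31 from right. Merged: [2, 7, 18, 20, 22, 25, 29, 29, 30, 31]
Append remaining from left: [33]. Merged: [2, 7, 18, 20, 22, 25, 29, 29, 30, 31, 33]

Final merged array: [2, 7, 18, 20, 22, 25, 29, 29, 30, 31, 33]
Total comparisons: 10

The merged array is [2, 7, 18, 20, 22, 25, 29, 29, 30, 31, 33], requiring 10 comparisons. The merge step runs in O(n) time where n is the total number of elements.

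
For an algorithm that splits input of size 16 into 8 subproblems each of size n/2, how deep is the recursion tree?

For divide and conquer with division factor 2:

Problem sizes at each level:
Level 0: 16
Level 1: 8
Level 2: 4
Level 3: 2
Level 4: 1

The root is level 0 and the size-1 base case is level 4 (the tree spans levels 0 through 4, i.e. 5 levels counting the root), so the depth is the number of divisions: log_2(16) = 4

The recursion tree depth is log_2(16) = 4. At each level, the problem size is divided by 2, so it takes 4 divisions to reduce to a base case of size 1. The algorithm makes 8 recursive calls at each level.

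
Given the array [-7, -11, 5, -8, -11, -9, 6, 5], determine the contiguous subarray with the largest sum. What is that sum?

Using Kadane's algorithm on [-7, -11, 5, -8, -11, -9, 6, 5]:

Scanning through the array:
Position 1 (value -11): max_ending_here = -11, max_so_far = -7
Position 2 (value 5): max_ending_here = 5, max_so_far = 5
Position 3 (value -8): max_ending_here = -3, max_so_far = 5
Position 4 (value -11): max_ending_here = -11, max_so_far = 5
Position 5 (value -9): max_ending_here = -9, max_so_far = 5
Position 6 (value 6): max_ending_here = 6, max_so_far = 6
Position 7 (value 5): max_ending_here = 11, max_so_far = 11

Maximum subarray: [6, 5]
Maximum sum: 11

The maximum subarray is [6, 5] with sum 11. This subarray runs from index 6 to index 7.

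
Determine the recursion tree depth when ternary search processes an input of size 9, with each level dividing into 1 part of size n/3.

For divide and conquer with division factor 3:

Problem sizes at each level:
Level 0: 9
Level 1: 3
Level 2: 1

The root is level 0 and the size-1 base case is level 2 (the tree spans levels 0 through 2, i.e. 3 levels counting the root), so the depth is the number of divisions: log_3(9) = 2

The recursion tree depth is log_3(9) = 2. At each level, the problem size is divided by 3, so it takes 2 divisions to reduce to a base case of size 1. The algorithm makes 1 recursive call at each level.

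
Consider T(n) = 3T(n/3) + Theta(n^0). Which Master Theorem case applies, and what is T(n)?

Master Theorem for T(n) = 3T(n/3) + O(n^0):

a = 3, b = 3, c = 0
log_b(a) = log_3(3) = 1.0000

Case 1: c = 0 < log_3(3) = 1.0000
T(n) = O(n^(log_3 3)) = O(n)

For T(n) = 3T(n/3) + O(n^0): log_3(3) = 1.0000. This is Case 1 of the Master Theorem (c < log_b(a), work dominated by leaves), giving O(n).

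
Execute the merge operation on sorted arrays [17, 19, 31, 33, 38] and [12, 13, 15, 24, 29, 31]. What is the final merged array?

Merging process:

Compare 17 vs 12: take 12 from right. Merged: [12]
Compare 17 vs 13: take 13 from right. Merged: [12, 13]
Compare 17 vs 15: take 15 from right. Merged: [12, 13, 15]
Compare 17 vs 24: take 17 from left. Merged: [12, 13, 15, 17]
Compare 19 vs 24: take 19 from left. Merged: [12, 13, 15, 17, 19]
Compare 31 vs 24: take 24 from right. Merged: [12, 13, 15, 17, 19, 24]
Compare 31 vs 29: take 29 from right. Merged: [12, 13, 15, 17, 19, 24, 29]
Compare 31 vs 31: take 31 from left. Merged: [12, 13, 15, 17, 19, 24, 29, 31]
Compare 33 vs 31: take 31 from right. Merged: [12, 13, 15, 17, 19, 24, 29, 31, 31]
Append remaining from left: [33, 38]. Merged: [12, 13, 15, 17, 19, 24, 29, 31, 31, 33, 38]

Final merged array: [12, 13, 15, 17, 19, 24, 29, 31, 31, 33, 38]
Total comparisons: 9

The merged array is [12, 13, 15, 17, 19, 24, 29, 31, 31, 33, 38], requiring 9 comparisons. The merge step runs in O(n) time where n is the total number of elements.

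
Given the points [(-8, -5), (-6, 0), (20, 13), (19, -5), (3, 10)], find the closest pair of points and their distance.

Computing all pairwise distances among 5 points:

d((-8, -5), (-6, 0)) = 5.3852 <-- minimum
d((-8, -5), (20, 13)) = 33.2866
d((-8, -5), (19, -5)) = 27.0
d((-8, -5), (3, 10)) = 18.6011
d((-6, 0), (20, 13)) = 29.0689
d((-6, 0), (19, -5)) = 25.4951
d((-6, 0), (3, 10)) = 13.4536
d((20, 13), (19, -5)) = 18.0278
d((20, 13), (3, 10)) = 17.2627
d((19, -5), (3, 10)) = 21.9317

Closest pair: (-8, -5) and (-6, 0) with distance 5.3852

The closest pair is (-8, -5) and (-6, 0) with Euclidean distance 5.3852. For 5 points, brute-force pairwise comparison is shown above. For large n, the divide-and-conquer algorithm (sort by x, recurse on halves, check the dividing strip) achieves O(n log n).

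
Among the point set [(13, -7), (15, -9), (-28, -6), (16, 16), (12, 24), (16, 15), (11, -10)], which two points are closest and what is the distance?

Computing all pairwise distances among 7 points:

d((13, -7), (15, -9)) = 2.8284
d((13, -7), (-28, -6)) = 41.0122
d((13, -7), (16, 16)) = 23.1948
d((13, -7), (12, 24)) = 31.0161
d((13, -7), (16, 15)) = 22.2036
d((13, -7), (11, -10)) = 3.6056
d((15, -9), (-28, -6)) = 43.1045
d((15, -9), (16, 16)) = 25.02
d((15, -9), (12, 24)) = 33.1361
d((15, -9), (16, 15)) = 24.0208
d((15, -9), (11, -10)) = 4.1231
d((-28, -6), (16, 16)) = 49.1935
d((-28, -6), (12, 24)) = 50.0
d((-28, -6), (16, 15)) = 48.7545
d((-28, -6), (11, -10)) = 39.2046
d((16, 16), (12, 24)) = 8.9443
d((16, 16), (16, 15)) = 1.0 <-- minimum
d((16, 16), (11, -10)) = 26.4764
d((12, 24), (16, 15)) = 9.8489
d((12, 24), (11, -10)) = 34.0147
d((16, 15), (11, -10)) = 25.4951

Closest pair: (16, 16) and (16, 15) with distance 1.0

The closest pair is (16, 16) and (16, 15) with Euclidean distance 1.0. For 7 points, brute-force pairwise comparison is shown above. For large n, the divide-and-conquer algorithm (sort by x, recurse on halves, check the dividing strip) achieves O(n log n).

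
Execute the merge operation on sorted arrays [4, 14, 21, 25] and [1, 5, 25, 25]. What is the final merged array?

Merging process:

Compare 4 vs 1: take 1 from right. Merged: [1]
Compare 4 vs 5: take 4 from left. Merged: [1, 4]
Compare 14 vs 5: take 5 from right. Merged: [1, 4, 5]
Compare 14 vs 25: take 14 from left. Merged: [1, 4, 5, 14]
Compare 21 vs 25: take 21 from left. Merged: [1, 4, 5, 14, 21]
Compare 25 vs 25: take 25 from left. Merged: [1, 4, 5, 14, 21, 25]
Append remaining from right: [25, 25]. Merged: [1, 4, 5, 14, 21, 25, 25, 25]

Final merged array: [1, 4, 5, 14, 21, 25, 25, 25]
Total comparisons: 6

The merged array is [1, 4, 5, 14, 21, 25, 25, 25], requiring 6 comparisons. The merge step runs in O(n) time where n is the total number of elements.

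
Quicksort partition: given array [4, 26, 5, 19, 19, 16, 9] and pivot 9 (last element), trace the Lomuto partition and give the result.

Lomuto partition with pivot = 9:

Initial array: [4, 26, 5, 19, 19, 16, 9]

arr[0]=4 <= 9: swap with position 0, array becomes [4, 26, 5, 19, 19, 16, 9]
arr[1]=26 > 9: no swap
arr[2]=5 <= 9: swap with position 1, array becomes [4, 5, 26, 19, 19, 16, 9]
arr[3]=19 > 9: no swap
arr[4]=19 > 9: no swap
arr[5]=16 > 9: no swap

Place pivot at position 2: [4, 5, 9, 19, 19, 16, 26]
Pivot position: 2

After partitioning with pivot 9, the array becomes [4, 5, 9, 19, 19, 16, 26]. The pivot is placed at index 2. All elements to the left of the pivot are <= 9, and all elements to the right are > 9.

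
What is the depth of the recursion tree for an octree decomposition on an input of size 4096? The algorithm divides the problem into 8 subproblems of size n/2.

For divide and conquer with division factor 2:

Problem sizes at each level:
Level 0: 4096
Level 1: 2048
Level 2: 1024
Level 3: 512
Level 4: 256
Level 5: 128
Level 6: 64
Level 7: 32
Level 8: 16
Level 9: 8
Level 10: 4
Level 11: 2
Level 12: 1

The root is level 0 and the size-1 base case is level 12 (the tree spans levels 0 through 12, i.e. 13 levels counting the root), so the depth is the number of divisions: log_2(4096) = 12

The recursion tree depth is log_2(4096) = 12. At each level, the problem size is divided by 2, so it takes 12 divisions to reduce to a base case of size 1. The algorithm makes 8 recursive calls at each level.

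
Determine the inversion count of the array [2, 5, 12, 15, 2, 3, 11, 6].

Finding inversions in [2, 5, 12, 15, 2, 3, 11, 6]:

(1, 4): arr[1]=5 > arr[4]=2
(1, 5): arr[1]=5 > arr[5]=3
(2, 4): arr[2]=12 > arr[4]=2
(2, 5): arr[2]=12 > arr[5]=3
(2, 6): arr[2]=12 > arr[6]=11
(2, 7): arr[2]=12 > arr[7]=6
(3, 4): arr[3]=15 > arr[4]=2
(3, 5): arr[3]=15 > arr[5]=3
(3, 6): arr[3]=15 > arr[6]=11
(3, 7): arr[3]=15 > arr[7]=6
(6, 7): arr[6]=11 > arr[7]=6

Total inversions: 11

The array has 11 inversion(s): (1,4), (1,5), (2,4), (2,5), (2,6), (2,7), (3,4), (3,5), (3,6), (3,7), (6,7). Each pair (i,j) satisfies i < j and arr[i] > arr[j].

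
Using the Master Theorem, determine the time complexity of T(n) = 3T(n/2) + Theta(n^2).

Master Theorem for T(n) = 3T(n/2) + O(n^2):

a = 3, b = 2, c = 2
log_b(a) = log_2(3) = 1.5850

Case 3: c = 2 > log_2(3) = 1.5850
T(n) = O(n^2) = O(n^2)

For T(n) = 3T(n/2) + O(n^2): log_2(3) = 1.5850. This is Case 3 of the Master Theorem (c > log_b(a), work dominated by root), giving O(n^2).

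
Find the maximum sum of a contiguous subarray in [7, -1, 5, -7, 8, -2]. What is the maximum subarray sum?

Using Kadane's algorithm on [7, -1, 5, -7, 8, -2]:

Scanning through the array:
Position 1 (value -1): max_ending_here = 6, max_so_far = 7
Position 2 (value 5): max_ending_here = 11, max_so_far = 11
Position 3 (value -7): max_ending_here = 4, max_so_far = 11
Position 4 (value 8): max_ending_here = 12, max_so_far = 12
Position 5 (value -2): max_ending_here = 10, max_so_far = 12

Maximum subarray: [7, -1, 5, -7, 8]
Maximum sum: 12

The maximum subarray is [7, -1, 5, -7, 8] with sum 12. This subarray runs from index 0 to index 4.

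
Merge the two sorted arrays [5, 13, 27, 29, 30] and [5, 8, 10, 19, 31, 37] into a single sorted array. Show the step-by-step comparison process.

Merging process:

Compare 5 vs 5: take 5 from left. Merged: [5]
Compare 13 vs 5: take 5 from right. Merged: [5, 5]
Compare 13 vs 8: take 8 from right. Merged: [5, 5, 8]
Compare 13 vs 10: take 10 from right. Merged: [5, 5, 8, 10]
Compare 13 vs 19: take 13 from left. Merged: [5, 5, 8, 10, 13]
Compare 27 vs 19: take 19 from right. Merged: [5, 5, 8, 10, 13, 19]
Compare 27 vs 31: take 27 from left. Merged: [5, 5, 8, 10, 13, 19, 27]
Compare 29 vs 31: take 29 from left. Merged: [5, 5, 8, 10, 13, 19, 27, 29]
Compare 30 vs 31: take 30 from left. Merged: [5, 5, 8, 10, 13, 19, 27, 29, 30]
Append remaining from right: [31, 37]. Merged: [5, 5, 8, 10, 13, 19, 27, 29, 30, 31, 37]

Final merged array: [5, 5, 8, 10, 13, 19, 27, 29, 30, 31, 37]
Total comparisons: 9

The merged array is [5, 5, 8, 10, 13, 19, 27, 29, 30, 31, 37], requiring 9 comparisons. The merge step runs in O(n) time where n is the total number of elements.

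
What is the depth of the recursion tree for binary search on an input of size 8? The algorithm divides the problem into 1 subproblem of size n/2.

For divide and conquer with division factor 2:

Problem sizes at each level:
Level 0: 8
Level 1: 4
Level 2: 2
Level 3: 1

The root is level 0 and the size-1 base case is level 3 (the tree spans levels 0 through 3, i.e. 4 levels counting the root), so the depth is the number of divisions: log_2(8) = 3

The recursion tree depth is log_2(8) = 3. At each level, the problem size is divided by 2, so it takes 3 divisions to reduce to a base case of size 1. The algorithm makes 1 recursive call at each level.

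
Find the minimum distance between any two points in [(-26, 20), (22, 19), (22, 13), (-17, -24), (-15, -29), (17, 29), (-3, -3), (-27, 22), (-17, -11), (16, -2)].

Computing all pairwise distances among 10 points:

d((-26, 20), (22, 19)) = 48.0104
d((-26, 20), (22, 13)) = 48.5077
d((-26, 20), (-17, -24)) = 44.911
d((-26, 20), (-15, -29)) = 50.2195
d((-26, 20), (17, 29)) = 43.9318
d((-26, 20), (-3, -3)) = 32.5269
d((-26, 20), (-27, 22)) = 2.2361 <-- minimum
d((-26, 20), (-17, -11)) = 32.28
d((-26, 20), (16, -2)) = 47.4131
d((22, 19), (22, 13)) = 6.0
d((22, 19), (-17, -24)) = 58.0517
d((22, 19), (-15, -29)) = 60.6053
d((22, 19), (17, 29)) = 11.1803
d((22, 19), (-3, -3)) = 33.3017
d((22, 19), (-27, 22)) = 49.0918
d((22, 19), (-17, -11)) = 49.2037
d((22, 19), (16, -2)) = 21.8403
d((22, 13), (-17, -24)) = 53.7587
d((22, 13), (-15, -29)) = 55.9732
d((22, 13), (17, 29)) = 16.7631
d((22, 13), (-3, -3)) = 29.6816
d((22, 13), (-27, 22)) = 49.8197
d((22, 13), (-17, -11)) = 45.793
d((22, 13), (16, -2)) = 16.1555
d((-17, -24), (-15, -29)) = 5.3852
d((-17, -24), (17, 29)) = 62.9682
d((-17, -24), (-3, -3)) = 25.2389
d((-17, -24), (-27, 22)) = 47.0744
d((-17, -24), (-17, -11)) = 13.0
d((-17, -24), (16, -2)) = 39.6611
d((-15, -29), (17, 29)) = 66.242
d((-15, -29), (-3, -3)) = 28.6356
d((-15, -29), (-27, 22)) = 52.3927
d((-15, -29), (-17, -11)) = 18.1108
d((-15, -29), (16, -2)) = 41.1096
d((17, 29), (-3, -3)) = 37.7359
d((17, 29), (-27, 22)) = 44.5533
d((17, 29), (-17, -11)) = 52.4976
d((17, 29), (16, -2)) = 31.0161
d((-3, -3), (-27, 22)) = 34.6554
d((-3, -3), (-17, -11)) = 16.1245
d((-3, -3), (16, -2)) = 19.0263
d((-27, 22), (-17, -11)) = 34.4819
d((-27, 22), (16, -2)) = 49.2443
d((-17, -11), (16, -2)) = 34.2053

Closest pair: (-26, 20) and (-27, 22) with distance 2.2361

The closest pair is (-26, 20) and (-27, 22) with Euclidean distance 2.2361. For 10 points, brute-force pairwise comparison is shown above. For large n, the divide-and-conquer algorithm (sort by x, recurse on halves, check the dividing strip) achieves O(n log n).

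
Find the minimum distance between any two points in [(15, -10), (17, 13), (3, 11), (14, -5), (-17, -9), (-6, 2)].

Computing all pairwise distances among 6 points:

d((15, -10), (17, 13)) = 23.0868
d((15, -10), (3, 11)) = 24.1868
d((15, -10), (14, -5)) = 5.099 <-- minimum
d((15, -10), (-17, -9)) = 32.0156
d((15, -10), (-6, 2)) = 24.1868
d((17, 13), (3, 11)) = 14.1421
d((17, 13), (14, -5)) = 18.2483
d((17, 13), (-17, -9)) = 40.4969
d((17, 13), (-6, 2)) = 25.4951
d((3, 11), (14, -5)) = 19.4165
d((3, 11), (-17, -9)) = 28.2843
d((3, 11), (-6, 2)) = 12.7279
d((14, -5), (-17, -9)) = 31.257
d((14, -5), (-6, 2)) = 21.1896
d((-17, -9), (-6, 2)) = 15.5563

Closest pair: (15, -10) and (14, -5) with distance 5.099

The closest pair is (15, -10) and (14, -5) with Euclidean distance 5.099. For 6 points, brute-force pairwise comparison is shown above. For large n, the divide-and-conquer algorithm (sort by x, recurse on halves, check the dividing strip) achieves O(n log n).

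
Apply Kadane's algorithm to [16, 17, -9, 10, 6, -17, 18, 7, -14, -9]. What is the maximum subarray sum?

Using Kadane's algorithm on [16, 17, -9, 10, 6, -17, 18, 7, -14, -9]:

Scanning through the array:
Position 1 (value 17): max_ending_here = 33, max_so_far = 33
Position 2 (value -9): max_ending_here = 24, max_so_far = 33
Position 3 (value 10): max_ending_here = 34, max_so_far = 34
Position 4 (value 6): max_ending_here = 40, max_so_far = 40
Position 5 (value -17): max_ending_here = 23, max_so_far = 40
Position 6 (value 18): max_ending_here = 41, max_so_far = 41
Position 7 (value 7): max_ending_here = 48, max_so_far = 48
Position 8 (value -14): max_ending_here = 34, max_so_far = 48
Position 9 (value -9): max_ending_here = 25, max_so_far = 48

Maximum subarray: [16, 17, -9, 10, 6, -17, 18, 7]
Maximum sum: 48

The maximum subarray is [16, 17, -9, 10, 6, -17, 18, 7] with sum 48. This subarray runs from index 0 to index 7.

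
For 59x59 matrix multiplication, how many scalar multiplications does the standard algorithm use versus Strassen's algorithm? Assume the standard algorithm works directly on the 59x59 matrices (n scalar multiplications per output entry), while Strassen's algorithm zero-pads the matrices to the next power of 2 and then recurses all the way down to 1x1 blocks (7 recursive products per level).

Matrix multiplication for 59x59 matrices:

Strassen's algorithm requires power-of-2 dimensions. Pad 59x59 to 64x64 (next power of 2).

Standard algorithm: 59^3 = 205379 multiplications
Strassen's algorithm: 7^(log2(64)) = 7^6 = 117649 multiplications
Savings: 205379 - 117649 = 87730 multiplications

Standard: 205379 multiplications (59^3). Strassen: 117649 multiplications (7^6, after padding to 64x64). Strassen reduces 8 recursive multiplications to 7 at each level.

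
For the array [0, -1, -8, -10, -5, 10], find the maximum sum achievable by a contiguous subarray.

Using Kadane's algorithm on [0, -1, -8, -10, -5, 10]:

Scanning through the array:
Position 1 (value -1): max_ending_here = -1, max_so_far = 0
Position 2 (value -8): max_ending_here = -8, max_so_far = 0
Position 3 (value -10): max_ending_here = -10, max_so_far = 0
Position 4 (value -5): max_ending_here = -5, max_so_far = 0
Position 5 (value 10): max_ending_here = 10, max_so_far = 10

Maximum subarray: [10]
Maximum sum: 10

The maximum subarray is [10] with sum 10. This subarray runs from index 5 to index 5.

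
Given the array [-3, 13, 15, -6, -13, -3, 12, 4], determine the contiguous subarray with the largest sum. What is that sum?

Using Kadane's algorithm on [-3, 13, 15, -6, -13, -3, 12, 4]:

Scanning through the array:
Position 1 (value 13): max_ending_here = 13, max_so_far = 13
Position 2 (value 15): max_ending_here = 28, max_so_far = 28
Position 3 (value -6): max_ending_here = 22, max_so_far = 28
Position 4 (value -13): max_ending_here = 9, max_so_far = 28
Position 5 (value -3): max_ending_here = 6, max_so_far = 28
Position 6 (value 12): max_ending_here = 18, max_so_far = 28
Position 7 (value 4): max_ending_here = 22, max_so_far = 28

Maximum subarray: [13, 15]
Maximum sum: 28

The maximum subarray is [13, 15] with sum 28. This subarray runs from index 1 to index 2.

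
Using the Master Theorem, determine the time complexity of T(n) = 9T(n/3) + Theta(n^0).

Master Theorem for T(n) = 9T(n/3) + O(n^0):

a = 9, b = 3, c = 0
log_b(a) = log_3(9) = 2.0000

Case 1: c = 0 < log_3(9) = 2.0000
T(n) = O(n^(log_3 9)) = O(n^2)

For T(n) = 9T(n/3) + O(n^0): log_3(9) = 2.0000. This is Case 1 of the Master Theorem (c < log_b(a), work dominated by leaves), giving O(n^2).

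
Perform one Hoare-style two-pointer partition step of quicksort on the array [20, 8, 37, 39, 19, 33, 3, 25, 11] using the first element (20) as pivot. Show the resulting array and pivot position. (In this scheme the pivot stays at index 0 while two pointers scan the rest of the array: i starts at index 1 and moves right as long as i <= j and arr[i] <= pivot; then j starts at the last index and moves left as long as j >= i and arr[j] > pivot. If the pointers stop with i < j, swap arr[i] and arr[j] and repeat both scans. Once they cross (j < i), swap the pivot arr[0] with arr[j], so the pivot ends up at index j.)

Hoare-style two-pointer partition with pivot = 20:

Initial array: [20, 8, 37, 39, 19, 33, 3, 25, 11]

Pointers start at i = 1, j = 8.
i stops at index 2 (arr[2]=37 > 20), j stops at index 8 (arr[8]=11 <= 20): swap arr[2] and arr[8], array becomes [20, 8, 11, 39, 19, 33, 3, 25, 37]
i stops at index 3 (arr[3]=39 > 20), j stops at index 6 (arr[6]=3 <= 20): swap arr[3] and arr[6], array becomes [20, 8, 11, 3, 19, 33, 39, 25, 37]
i ends at 5, j ends at 4: the pointers have crossed (j < i), so scanning stops.

Swap pivot arr[0] with arr[4] to place pivot at position 4: [19, 8, 11, 3, 20, 33, 39, 25, 37]
Pivot position: 4

After partitioning with pivot 20, the array becomes [19, 8, 11, 3, 20, 33, 39, 25, 37]. The pivot is placed at index 4. All elements to the left of the pivot are <= 20, and all elements to the right are > 20.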